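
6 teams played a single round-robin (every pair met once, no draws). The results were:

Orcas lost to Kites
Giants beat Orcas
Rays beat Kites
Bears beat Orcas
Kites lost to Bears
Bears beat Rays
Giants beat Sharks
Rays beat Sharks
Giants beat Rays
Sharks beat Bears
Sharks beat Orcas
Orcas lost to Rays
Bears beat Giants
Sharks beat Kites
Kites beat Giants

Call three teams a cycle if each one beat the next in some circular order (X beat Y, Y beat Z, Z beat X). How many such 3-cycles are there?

Of the C(6,3) = 20 triples, the cyclic ones are: {Sharks, Rays, Bears}; {Sharks, Bears, Giants}; {Sharks, Kites, Giants}; {Rays, Kites, Giants}.
That is 4.

4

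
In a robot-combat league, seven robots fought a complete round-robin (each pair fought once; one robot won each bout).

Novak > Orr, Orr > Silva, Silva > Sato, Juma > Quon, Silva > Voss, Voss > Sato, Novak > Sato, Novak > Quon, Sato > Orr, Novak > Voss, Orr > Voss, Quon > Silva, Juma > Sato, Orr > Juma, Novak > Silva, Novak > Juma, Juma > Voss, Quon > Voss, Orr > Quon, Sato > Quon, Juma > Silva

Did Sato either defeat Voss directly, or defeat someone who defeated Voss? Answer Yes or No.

Sato did not beat Voss directly.
Sato beat Orr, Quon. Of those, Orr beat Voss.

Yes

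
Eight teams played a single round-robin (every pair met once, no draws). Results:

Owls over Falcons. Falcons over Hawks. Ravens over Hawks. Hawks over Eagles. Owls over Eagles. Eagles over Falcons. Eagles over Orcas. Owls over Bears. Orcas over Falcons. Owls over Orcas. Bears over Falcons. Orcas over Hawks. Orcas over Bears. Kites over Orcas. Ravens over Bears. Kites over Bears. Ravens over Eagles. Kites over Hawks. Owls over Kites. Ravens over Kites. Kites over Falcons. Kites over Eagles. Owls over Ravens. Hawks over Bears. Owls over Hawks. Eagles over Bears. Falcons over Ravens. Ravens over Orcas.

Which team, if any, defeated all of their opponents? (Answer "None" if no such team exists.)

Owls has 7 wins out of 7 opponents — a perfect record.

Owls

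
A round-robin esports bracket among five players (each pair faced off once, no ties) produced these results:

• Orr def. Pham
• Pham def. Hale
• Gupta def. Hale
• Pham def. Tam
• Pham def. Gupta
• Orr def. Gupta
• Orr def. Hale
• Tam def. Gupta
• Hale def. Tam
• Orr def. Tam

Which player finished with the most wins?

Win totals: Gupta 1, Orr 4, Hale 1, Tam 1, Pham 3.
Orr leads with 4 wins (next highest: 3).

Orr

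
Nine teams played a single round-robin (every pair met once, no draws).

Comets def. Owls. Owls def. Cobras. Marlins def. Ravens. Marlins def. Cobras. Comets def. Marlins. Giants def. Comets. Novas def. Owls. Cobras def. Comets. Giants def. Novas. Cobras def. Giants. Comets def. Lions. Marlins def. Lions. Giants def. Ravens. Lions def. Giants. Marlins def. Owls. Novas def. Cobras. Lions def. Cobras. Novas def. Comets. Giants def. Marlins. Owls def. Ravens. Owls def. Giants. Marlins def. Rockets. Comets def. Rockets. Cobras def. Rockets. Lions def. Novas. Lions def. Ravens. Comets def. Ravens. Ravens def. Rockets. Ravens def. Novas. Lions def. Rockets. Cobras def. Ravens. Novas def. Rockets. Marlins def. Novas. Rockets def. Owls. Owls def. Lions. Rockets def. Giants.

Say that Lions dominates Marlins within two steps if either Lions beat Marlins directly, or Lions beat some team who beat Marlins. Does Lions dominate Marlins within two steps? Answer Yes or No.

Yes

Lions did not beat Marlins directly.
Lions beat Cobras, Giants, Ravens, Novas, Rockets. Of those, Giants beat Marlins.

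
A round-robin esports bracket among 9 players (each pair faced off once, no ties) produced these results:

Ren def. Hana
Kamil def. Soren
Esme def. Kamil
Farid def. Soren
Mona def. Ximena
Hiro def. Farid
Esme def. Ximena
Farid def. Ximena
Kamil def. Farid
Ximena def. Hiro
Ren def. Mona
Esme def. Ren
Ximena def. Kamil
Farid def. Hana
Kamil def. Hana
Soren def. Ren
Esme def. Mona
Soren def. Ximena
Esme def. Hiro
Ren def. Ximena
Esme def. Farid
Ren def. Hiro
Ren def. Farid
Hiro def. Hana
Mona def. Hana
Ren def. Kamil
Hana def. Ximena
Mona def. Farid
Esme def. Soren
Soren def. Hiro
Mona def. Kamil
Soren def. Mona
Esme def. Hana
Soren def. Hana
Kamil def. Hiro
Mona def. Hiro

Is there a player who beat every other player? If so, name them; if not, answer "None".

Esme

Esme has 8 wins out of 8 opponents — a perfect record.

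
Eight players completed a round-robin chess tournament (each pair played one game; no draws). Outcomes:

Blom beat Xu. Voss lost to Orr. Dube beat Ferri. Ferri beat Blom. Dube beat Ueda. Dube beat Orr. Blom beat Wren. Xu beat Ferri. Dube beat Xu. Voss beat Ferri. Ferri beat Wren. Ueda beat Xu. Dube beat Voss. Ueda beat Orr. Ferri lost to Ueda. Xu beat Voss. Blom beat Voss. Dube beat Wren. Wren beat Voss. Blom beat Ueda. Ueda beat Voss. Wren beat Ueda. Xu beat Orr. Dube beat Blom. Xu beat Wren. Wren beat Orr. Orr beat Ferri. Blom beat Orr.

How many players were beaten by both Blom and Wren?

3

Blom beat: Wren, Xu, Ueda, Voss, Orr.
Wren beat: Ueda, Voss, Orr.
Both beat: Ueda, Voss, Orr — 3.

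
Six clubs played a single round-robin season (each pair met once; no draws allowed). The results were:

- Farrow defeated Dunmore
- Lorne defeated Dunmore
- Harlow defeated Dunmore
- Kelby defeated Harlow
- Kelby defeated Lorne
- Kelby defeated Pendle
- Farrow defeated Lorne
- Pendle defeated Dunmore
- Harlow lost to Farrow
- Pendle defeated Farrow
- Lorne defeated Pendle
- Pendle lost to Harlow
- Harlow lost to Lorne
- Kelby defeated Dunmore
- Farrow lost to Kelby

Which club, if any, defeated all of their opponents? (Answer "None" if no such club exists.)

Kelby

Kelby has 5 wins out of 5 opponents — a perfect record.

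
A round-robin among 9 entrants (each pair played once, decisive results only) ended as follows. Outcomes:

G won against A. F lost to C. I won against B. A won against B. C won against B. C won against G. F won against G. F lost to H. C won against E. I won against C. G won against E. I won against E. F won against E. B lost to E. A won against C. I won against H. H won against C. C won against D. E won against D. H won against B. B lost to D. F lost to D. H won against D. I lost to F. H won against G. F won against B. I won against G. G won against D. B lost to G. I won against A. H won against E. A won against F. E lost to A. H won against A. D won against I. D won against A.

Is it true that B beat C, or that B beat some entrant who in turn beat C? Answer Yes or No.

No

B did not beat C directly.
B beat no one, so there is no intermediate entrant.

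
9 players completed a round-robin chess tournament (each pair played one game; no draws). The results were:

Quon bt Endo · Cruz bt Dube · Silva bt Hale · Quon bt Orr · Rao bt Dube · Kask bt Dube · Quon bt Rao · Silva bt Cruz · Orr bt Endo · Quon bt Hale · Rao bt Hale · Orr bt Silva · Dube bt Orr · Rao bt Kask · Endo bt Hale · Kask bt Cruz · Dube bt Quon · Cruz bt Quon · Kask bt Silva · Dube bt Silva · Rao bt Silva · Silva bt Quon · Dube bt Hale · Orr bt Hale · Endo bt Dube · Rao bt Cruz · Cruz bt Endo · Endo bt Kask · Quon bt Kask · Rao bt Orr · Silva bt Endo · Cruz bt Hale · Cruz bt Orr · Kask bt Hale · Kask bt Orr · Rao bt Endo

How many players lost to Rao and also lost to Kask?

Rao beat: Silva, Cruz, Kask, Endo, Dube, Orr, Hale.
Kask beat: Silva, Cruz, Dube, Orr, Hale.
Both beat: Silva, Cruz, Dube, Orr, Hale — 5.

5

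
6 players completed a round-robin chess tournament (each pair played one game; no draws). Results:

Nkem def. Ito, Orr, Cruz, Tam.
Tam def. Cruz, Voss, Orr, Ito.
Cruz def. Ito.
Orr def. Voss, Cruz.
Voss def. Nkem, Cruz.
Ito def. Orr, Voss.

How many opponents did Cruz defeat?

Cruz's results: beat Ito; lost to Orr, Tam, Nkem, Voss.
That is 1 win.

1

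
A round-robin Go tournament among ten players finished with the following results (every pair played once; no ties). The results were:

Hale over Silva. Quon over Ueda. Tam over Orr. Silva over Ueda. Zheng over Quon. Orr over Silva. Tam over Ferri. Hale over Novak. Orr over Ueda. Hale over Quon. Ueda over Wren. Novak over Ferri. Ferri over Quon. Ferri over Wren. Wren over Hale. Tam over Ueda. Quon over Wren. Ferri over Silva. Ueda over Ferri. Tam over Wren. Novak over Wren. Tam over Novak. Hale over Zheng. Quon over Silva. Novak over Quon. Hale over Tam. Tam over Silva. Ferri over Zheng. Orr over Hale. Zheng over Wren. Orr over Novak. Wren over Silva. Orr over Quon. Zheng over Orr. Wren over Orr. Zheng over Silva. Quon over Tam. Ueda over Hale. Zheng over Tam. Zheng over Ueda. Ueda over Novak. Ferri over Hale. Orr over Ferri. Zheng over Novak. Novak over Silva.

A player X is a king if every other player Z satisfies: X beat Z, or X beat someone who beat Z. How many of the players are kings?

8

Orr reaches everyone (king).
Quon cannot reach Zheng in two steps.
Ferri reaches everyone (king).
Silva cannot reach Orr, Quon, Zheng, Tam in two steps.
Zheng reaches everyone (king).
Tam reaches everyone (king).
Novak reaches everyone (king).
Hale reaches everyone (king).
Ueda reaches everyone (king).
Wren reaches everyone (king).
Kings: Orr, Ferri, Zheng, Tam, Novak, Hale, Ueda, Wren — 8.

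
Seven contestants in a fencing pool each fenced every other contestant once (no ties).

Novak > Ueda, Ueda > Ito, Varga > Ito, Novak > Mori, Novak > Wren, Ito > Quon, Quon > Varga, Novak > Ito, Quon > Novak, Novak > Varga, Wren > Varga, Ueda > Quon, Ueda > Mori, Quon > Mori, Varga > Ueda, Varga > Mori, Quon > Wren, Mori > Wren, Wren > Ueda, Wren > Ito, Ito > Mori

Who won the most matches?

Novak

Win totals: Varga 3, Wren 3, Quon 4, Ito 2, Ueda 3, Mori 1, Novak 5.
Novak leads with 5 wins (next highest: 4).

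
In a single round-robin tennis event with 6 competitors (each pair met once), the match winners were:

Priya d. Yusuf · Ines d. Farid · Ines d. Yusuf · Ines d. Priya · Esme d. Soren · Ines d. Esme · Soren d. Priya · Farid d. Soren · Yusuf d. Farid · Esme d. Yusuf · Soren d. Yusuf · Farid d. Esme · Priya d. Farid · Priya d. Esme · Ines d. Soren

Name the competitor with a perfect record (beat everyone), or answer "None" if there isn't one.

Ines has 5 wins out of 5 opponents — a perfect record.

Ines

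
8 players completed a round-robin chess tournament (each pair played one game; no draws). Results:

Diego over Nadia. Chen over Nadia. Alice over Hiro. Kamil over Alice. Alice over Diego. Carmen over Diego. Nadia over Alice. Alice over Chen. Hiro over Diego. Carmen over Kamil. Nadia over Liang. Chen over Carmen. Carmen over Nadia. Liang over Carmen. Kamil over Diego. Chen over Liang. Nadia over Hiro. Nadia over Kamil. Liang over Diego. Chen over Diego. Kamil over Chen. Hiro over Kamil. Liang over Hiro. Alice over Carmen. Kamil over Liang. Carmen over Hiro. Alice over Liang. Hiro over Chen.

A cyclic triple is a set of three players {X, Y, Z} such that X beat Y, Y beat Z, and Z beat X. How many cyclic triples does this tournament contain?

Win totals: Carmen 4, Liang 3, Nadia 4, Alice 5, Chen 4, Diego 1, Kamil 4, Hiro 3.
A player with w wins dominates both others in C(w,2) triples; summing gives 6 + 3 + 6 + 10 + 6 + 0 + 6 + 3 = 40 transitive triples.
Total triples C(8,3) = 56, so cyclic triples = 56 − 40 = 16.

16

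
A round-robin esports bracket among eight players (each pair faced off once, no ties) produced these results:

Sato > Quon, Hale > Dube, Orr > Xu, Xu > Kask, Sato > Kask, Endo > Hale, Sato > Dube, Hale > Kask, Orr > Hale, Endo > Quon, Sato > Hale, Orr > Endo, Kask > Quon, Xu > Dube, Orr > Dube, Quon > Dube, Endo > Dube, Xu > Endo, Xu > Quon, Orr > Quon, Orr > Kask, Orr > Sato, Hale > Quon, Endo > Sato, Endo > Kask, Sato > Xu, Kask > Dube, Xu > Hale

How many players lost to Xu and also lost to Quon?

Xu beat: Kask, Endo, Quon, Hale, Dube.
Quon beat: Dube.
Both beat: Dube — 1.

1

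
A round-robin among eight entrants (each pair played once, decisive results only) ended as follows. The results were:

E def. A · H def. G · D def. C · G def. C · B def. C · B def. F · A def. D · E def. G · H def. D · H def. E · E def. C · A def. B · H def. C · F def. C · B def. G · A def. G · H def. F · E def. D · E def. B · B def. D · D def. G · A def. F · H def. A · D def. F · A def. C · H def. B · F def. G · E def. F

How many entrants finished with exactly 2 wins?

Win totals: A 5, B 4, C 0, D 3, E 6, F 2, G 1, H 7.
Exactly 2: F — 1 entrant.

1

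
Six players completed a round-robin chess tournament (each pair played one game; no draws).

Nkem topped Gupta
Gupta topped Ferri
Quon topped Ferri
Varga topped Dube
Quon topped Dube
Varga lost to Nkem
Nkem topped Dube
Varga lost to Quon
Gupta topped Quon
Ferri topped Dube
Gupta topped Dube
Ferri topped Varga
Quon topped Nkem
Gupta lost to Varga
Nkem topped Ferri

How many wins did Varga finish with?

Varga's results: beat Gupta, Dube; lost to Nkem, Quon, Ferri.
That is 2 wins.

2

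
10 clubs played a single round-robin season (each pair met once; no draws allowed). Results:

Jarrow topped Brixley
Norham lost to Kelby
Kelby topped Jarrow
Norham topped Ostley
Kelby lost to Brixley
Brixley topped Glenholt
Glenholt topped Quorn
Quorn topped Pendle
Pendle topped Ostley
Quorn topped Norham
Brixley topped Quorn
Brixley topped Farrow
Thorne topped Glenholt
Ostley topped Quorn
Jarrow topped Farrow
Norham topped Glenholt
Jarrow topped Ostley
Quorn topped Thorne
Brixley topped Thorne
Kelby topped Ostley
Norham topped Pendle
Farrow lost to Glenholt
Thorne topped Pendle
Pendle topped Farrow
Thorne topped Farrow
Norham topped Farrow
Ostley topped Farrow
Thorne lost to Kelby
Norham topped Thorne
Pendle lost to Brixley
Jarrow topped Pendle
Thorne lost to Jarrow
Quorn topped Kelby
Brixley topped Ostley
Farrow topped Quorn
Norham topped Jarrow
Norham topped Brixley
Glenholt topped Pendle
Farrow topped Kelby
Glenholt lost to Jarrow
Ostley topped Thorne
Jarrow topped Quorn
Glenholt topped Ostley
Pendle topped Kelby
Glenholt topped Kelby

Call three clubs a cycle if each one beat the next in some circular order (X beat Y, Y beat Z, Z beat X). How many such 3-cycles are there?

25

Win totals: Jarrow 7, Ostley 3, Glenholt 5, Quorn 4, Kelby 4, Pendle 3, Brixley 7, Norham 7, Thorne 3, Farrow 2.
A club with w wins dominates both others in C(w,2) triples; summing gives 21 + 3 + 10 + 6 + 6 + 3 + 21 + 21 + 3 + 1 = 95 transitive triples.
Total triples C(10,3) = 120, so cyclic triples = 120 − 95 = 25.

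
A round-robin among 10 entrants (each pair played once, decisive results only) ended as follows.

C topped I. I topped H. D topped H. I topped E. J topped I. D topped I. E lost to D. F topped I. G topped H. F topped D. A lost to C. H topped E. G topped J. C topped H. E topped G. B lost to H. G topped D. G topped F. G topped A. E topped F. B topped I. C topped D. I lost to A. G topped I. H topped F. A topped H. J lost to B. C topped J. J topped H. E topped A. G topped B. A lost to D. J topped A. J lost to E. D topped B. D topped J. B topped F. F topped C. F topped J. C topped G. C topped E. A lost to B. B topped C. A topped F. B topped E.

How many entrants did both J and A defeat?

J beat: A, H, I.
A beat: F, H, I.
Both beat: H, I — 2.

2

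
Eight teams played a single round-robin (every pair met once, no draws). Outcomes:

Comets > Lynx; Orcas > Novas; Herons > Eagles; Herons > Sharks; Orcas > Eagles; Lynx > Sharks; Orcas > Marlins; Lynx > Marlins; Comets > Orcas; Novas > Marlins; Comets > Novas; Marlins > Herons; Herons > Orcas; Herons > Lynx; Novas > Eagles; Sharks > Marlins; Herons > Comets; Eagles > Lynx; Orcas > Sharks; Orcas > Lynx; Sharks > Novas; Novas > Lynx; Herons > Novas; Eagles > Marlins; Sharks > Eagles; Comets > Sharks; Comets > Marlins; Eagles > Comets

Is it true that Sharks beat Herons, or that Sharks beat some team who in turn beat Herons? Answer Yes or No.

Sharks did not beat Herons directly.
Sharks beat Marlins, Novas, Eagles. Of those, Marlins beat Herons.

Yes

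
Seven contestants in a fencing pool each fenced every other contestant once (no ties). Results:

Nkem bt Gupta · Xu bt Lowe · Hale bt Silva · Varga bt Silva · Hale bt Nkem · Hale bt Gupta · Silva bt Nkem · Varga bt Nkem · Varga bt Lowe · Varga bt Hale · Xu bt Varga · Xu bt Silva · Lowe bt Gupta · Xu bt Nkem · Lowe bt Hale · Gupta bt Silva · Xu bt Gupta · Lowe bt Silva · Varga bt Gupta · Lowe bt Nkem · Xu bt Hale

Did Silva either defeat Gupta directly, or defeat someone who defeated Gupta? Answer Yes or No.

Silva did not beat Gupta directly.
Silva beat Nkem. Of those, Nkem beat Gupta.

Yes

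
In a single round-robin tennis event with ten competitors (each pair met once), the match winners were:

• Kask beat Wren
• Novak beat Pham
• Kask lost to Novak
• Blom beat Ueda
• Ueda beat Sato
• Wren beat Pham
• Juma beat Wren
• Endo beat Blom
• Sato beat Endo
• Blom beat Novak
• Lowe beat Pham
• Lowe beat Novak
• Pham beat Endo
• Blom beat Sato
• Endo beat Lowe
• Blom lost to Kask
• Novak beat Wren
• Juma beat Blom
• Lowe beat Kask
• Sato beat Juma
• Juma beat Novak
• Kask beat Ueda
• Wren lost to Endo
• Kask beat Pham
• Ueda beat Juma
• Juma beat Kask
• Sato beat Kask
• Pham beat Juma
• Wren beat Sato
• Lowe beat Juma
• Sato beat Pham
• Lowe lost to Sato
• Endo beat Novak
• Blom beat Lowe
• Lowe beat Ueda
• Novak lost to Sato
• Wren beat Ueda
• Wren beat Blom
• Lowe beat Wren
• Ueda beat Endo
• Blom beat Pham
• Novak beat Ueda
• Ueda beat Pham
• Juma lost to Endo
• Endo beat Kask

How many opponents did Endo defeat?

6

Endo's results: beat Kask, Novak, Lowe, Blom, Juma, Wren; lost to Pham, Ueda, Sato.
That is 6 wins.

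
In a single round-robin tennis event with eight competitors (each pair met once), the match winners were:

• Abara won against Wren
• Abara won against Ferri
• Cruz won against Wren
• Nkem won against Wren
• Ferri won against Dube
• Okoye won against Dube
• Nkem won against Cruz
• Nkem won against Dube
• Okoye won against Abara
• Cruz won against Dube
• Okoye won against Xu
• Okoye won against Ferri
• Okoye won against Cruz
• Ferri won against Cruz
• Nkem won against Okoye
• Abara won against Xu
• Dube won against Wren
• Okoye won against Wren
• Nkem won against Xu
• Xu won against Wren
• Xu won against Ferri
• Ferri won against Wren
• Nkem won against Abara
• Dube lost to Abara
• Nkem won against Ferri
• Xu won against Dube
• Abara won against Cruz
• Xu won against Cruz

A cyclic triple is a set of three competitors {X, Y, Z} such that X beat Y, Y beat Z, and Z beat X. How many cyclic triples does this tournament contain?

Win totals: Dube 1, Abara 5, Cruz 2, Ferri 3, Wren 0, Okoye 6, Nkem 7, Xu 4.
A competitor with w wins dominates both others in C(w,2) triples; summing gives 0 + 10 + 1 + 3 + 0 + 15 + 21 + 6 = 56 transitive triples.
Total triples C(8,3) = 56, so cyclic triples = 56 − 56 = 0.

0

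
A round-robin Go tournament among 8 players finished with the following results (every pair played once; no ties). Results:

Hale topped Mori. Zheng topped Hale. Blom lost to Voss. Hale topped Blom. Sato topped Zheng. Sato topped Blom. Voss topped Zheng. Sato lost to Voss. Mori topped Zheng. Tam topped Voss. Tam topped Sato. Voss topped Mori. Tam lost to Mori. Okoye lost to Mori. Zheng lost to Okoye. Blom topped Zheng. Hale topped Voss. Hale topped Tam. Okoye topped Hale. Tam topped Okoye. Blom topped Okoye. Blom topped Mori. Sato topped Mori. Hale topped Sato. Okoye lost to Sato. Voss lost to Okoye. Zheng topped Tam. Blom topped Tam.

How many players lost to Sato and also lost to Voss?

3

Sato beat: Blom, Okoye, Zheng, Mori.
Voss beat: Blom, Zheng, Mori, Sato.
Both beat: Blom, Zheng, Mori — 3.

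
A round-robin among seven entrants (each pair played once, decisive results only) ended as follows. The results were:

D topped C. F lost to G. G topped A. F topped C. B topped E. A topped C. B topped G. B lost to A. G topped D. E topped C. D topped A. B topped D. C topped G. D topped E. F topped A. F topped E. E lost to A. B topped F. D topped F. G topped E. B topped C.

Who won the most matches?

Win totals: A 3, B 5, C 1, D 4, E 1, F 3, G 4.
B leads with 5 wins (next highest: 4).

B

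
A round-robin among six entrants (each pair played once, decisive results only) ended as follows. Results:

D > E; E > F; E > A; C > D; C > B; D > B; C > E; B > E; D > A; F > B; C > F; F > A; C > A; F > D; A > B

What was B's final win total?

B's results: beat E; lost to A, C, D, F.
That is 1 win.

1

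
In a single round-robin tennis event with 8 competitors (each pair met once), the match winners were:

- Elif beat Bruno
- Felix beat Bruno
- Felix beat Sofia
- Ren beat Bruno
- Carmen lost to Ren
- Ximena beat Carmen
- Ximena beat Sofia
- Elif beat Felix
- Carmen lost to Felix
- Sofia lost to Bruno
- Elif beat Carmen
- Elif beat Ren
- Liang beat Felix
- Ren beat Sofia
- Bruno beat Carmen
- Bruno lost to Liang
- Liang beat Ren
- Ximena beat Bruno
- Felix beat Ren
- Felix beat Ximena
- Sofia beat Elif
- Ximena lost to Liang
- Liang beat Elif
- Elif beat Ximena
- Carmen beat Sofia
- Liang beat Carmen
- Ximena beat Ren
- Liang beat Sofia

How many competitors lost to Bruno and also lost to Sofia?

Bruno beat: Carmen, Sofia.
Sofia beat: Elif.
No one was beaten by both.

0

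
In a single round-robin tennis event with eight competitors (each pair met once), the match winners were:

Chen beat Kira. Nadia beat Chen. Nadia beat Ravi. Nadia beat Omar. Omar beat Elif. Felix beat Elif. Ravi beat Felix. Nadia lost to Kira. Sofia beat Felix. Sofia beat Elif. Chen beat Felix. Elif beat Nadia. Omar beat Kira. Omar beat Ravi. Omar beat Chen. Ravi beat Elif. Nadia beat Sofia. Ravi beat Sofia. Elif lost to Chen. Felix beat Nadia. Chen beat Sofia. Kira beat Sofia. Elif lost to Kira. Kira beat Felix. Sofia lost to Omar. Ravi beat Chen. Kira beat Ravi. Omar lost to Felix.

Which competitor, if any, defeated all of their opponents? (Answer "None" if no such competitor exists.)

None

Highest win total is Omar with 5 (out of 7 possible).
Omar lost to Felix, Nadia, so no competitor went undefeated.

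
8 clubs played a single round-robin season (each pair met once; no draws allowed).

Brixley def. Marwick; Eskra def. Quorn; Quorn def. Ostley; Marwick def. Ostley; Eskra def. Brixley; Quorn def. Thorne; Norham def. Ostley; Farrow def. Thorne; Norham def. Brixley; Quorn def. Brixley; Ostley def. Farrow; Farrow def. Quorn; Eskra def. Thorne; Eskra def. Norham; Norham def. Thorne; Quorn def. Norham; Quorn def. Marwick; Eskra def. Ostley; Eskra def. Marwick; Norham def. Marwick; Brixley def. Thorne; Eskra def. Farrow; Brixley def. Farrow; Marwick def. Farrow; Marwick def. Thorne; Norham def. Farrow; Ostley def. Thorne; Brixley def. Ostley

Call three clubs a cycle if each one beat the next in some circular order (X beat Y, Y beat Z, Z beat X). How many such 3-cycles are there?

Win totals: Eskra 7, Ostley 2, Thorne 0, Quorn 5, Brixley 4, Farrow 2, Norham 5, Marwick 3.
A club with w wins dominates both others in C(w,2) triples; summing gives 21 + 1 + 0 + 10 + 6 + 1 + 10 + 3 = 52 transitive triples.
Total triples C(8,3) = 56, so cyclic triples = 56 − 52 = 4.

4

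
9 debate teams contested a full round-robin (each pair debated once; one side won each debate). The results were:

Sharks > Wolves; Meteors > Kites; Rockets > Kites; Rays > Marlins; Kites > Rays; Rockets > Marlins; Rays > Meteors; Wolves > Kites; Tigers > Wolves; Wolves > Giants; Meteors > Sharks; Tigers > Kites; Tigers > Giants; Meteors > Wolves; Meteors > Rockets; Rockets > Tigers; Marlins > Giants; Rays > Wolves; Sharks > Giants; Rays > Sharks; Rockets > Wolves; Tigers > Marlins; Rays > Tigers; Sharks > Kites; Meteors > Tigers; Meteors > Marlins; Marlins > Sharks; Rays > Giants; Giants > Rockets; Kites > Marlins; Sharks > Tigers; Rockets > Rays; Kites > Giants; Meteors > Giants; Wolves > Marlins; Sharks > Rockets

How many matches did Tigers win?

Tigers' results: beat Kites, Giants, Marlins, Wolves; lost to Rays, Meteors, Rockets, Sharks.
That is 4 wins.

4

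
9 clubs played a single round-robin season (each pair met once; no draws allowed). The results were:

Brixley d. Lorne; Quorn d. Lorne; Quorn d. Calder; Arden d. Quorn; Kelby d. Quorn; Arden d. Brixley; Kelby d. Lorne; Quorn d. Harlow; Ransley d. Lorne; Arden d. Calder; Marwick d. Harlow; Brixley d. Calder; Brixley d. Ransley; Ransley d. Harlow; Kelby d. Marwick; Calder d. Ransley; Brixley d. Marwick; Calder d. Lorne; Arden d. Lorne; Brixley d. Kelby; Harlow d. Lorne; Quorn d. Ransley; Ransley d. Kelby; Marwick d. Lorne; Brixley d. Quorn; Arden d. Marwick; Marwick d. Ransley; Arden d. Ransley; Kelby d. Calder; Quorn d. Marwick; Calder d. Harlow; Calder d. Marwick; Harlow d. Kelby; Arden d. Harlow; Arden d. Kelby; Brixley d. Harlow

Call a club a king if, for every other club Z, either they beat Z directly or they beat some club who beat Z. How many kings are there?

Marwick cannot reach Calder, Brixley, Arden, Quorn in two steps.
Ransley cannot reach Brixley, Arden in two steps.
Harlow cannot reach Ransley, Brixley, Arden in two steps.
Calder cannot reach Brixley, Arden, Quorn in two steps.
Brixley cannot reach Arden in two steps.
Arden reaches everyone (king).
Kelby cannot reach Brixley, Arden in two steps.
Quorn cannot reach Brixley, Arden in two steps.
Lorne cannot reach Marwick, Ransley, Harlow, Calder, Brixley, Arden, Kelby, Quorn in two steps.
Kings: Arden — 1.

1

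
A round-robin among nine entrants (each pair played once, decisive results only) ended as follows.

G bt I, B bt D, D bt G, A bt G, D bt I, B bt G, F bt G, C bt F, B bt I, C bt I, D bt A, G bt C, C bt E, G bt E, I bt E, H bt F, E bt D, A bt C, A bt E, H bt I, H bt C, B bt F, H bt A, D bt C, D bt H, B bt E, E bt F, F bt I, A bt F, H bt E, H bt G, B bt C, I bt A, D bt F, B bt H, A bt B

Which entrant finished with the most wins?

B

Win totals: A 5, B 7, C 3, D 6, E 2, F 2, G 3, H 6, I 2.
B leads with 7 wins (next highest: 6).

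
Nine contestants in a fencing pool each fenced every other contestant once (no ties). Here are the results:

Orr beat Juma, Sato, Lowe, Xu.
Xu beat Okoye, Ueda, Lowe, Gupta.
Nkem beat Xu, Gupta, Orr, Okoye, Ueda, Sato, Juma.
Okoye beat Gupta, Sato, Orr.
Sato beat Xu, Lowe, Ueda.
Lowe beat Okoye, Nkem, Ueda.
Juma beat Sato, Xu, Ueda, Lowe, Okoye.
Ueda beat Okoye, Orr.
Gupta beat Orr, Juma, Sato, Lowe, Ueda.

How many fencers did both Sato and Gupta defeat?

Sato beat: Ueda, Xu, Lowe.
Gupta beat: Ueda, Orr, Juma, Lowe, Sato.
Both beat: Ueda, Lowe — 2.

2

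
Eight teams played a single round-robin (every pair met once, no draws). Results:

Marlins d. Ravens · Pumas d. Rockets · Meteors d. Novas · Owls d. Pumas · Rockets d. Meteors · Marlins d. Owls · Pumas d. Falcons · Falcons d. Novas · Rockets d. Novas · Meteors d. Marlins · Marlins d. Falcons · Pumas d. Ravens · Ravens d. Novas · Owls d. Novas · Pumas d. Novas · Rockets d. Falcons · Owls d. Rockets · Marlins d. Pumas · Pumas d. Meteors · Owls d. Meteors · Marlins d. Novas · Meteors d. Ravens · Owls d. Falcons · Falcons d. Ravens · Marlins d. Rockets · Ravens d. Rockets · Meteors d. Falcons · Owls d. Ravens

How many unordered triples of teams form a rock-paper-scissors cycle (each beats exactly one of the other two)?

5

Win totals: Falcons 2, Novas 0, Pumas 5, Owls 6, Meteors 4, Rockets 3, Ravens 2, Marlins 6.
A team with w wins dominates both others in C(w,2) triples; summing gives 1 + 0 + 10 + 15 + 6 + 3 + 1 + 15 = 51 transitive triples.
Total triples C(8,3) = 56, so cyclic triples = 56 − 51 = 5.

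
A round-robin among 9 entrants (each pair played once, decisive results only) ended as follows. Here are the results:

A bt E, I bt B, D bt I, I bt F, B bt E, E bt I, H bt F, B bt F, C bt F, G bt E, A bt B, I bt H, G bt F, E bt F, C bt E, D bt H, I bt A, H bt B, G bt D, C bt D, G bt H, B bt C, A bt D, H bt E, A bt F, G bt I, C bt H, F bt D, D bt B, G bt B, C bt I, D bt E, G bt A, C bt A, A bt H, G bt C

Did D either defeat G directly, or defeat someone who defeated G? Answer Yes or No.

D did not beat G directly.
D beat B, E, H, I, but each of them lost to G. No two-step path.

No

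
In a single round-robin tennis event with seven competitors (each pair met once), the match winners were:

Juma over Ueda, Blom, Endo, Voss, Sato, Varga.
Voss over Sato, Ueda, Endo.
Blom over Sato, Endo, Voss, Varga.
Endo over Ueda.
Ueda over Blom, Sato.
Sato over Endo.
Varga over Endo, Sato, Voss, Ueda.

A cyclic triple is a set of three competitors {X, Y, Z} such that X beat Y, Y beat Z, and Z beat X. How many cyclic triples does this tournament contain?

4

Win totals: Blom 4, Juma 6, Ueda 2, Varga 4, Voss 3, Endo 1, Sato 1.
A competitor with w wins dominates both others in C(w,2) triples; summing gives 6 + 15 + 1 + 6 + 3 + 0 + 0 = 31 transitive triples.
Total triples C(7,3) = 35, so cyclic triples = 35 − 31 = 4.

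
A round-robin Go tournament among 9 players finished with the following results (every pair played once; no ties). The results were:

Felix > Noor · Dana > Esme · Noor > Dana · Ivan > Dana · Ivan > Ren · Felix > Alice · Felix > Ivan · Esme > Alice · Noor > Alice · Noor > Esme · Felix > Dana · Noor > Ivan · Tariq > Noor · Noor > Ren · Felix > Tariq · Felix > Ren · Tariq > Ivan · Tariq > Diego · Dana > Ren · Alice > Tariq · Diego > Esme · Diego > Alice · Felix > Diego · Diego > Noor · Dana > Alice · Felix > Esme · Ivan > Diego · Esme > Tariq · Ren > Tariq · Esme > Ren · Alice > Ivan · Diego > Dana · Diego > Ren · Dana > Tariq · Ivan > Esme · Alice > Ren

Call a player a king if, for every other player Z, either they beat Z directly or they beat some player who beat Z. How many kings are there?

Ivan cannot reach Felix in two steps.
Noor cannot reach Felix in two steps.
Felix reaches everyone (king).
Diego cannot reach Felix in two steps.
Dana cannot reach Felix in two steps.
Ren cannot reach Felix, Dana, Esme, Alice in two steps.
Esme cannot reach Felix, Dana in two steps.
Alice cannot reach Felix in two steps.
Tariq cannot reach Felix in two steps.
Kings: Felix — 1.

1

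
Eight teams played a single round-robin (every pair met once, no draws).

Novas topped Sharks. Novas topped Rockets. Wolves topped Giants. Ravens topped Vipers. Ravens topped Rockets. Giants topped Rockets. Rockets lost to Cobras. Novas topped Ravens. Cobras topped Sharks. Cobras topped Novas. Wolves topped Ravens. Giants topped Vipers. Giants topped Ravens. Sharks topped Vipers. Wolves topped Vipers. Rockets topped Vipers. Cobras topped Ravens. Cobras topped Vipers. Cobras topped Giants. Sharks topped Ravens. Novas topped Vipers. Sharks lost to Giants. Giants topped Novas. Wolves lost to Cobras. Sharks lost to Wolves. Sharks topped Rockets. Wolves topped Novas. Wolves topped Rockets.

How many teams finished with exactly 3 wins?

1

Win totals: Sharks 3, Ravens 2, Vipers 0, Giants 5, Novas 4, Wolves 6, Cobras 7, Rockets 1.
Exactly 3: Sharks — 1 team.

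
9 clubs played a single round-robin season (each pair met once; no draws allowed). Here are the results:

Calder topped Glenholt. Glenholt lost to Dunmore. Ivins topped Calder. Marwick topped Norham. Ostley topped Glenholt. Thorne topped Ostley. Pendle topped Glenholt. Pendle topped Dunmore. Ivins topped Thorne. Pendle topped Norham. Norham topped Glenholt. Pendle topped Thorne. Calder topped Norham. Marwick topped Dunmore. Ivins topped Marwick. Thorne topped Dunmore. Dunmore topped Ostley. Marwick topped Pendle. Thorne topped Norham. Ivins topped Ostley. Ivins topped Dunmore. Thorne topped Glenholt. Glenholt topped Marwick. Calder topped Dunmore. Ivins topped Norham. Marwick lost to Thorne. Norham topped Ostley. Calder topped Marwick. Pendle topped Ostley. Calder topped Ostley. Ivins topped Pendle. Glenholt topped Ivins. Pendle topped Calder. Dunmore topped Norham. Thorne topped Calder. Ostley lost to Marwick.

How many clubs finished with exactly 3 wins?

Win totals: Marwick 4, Thorne 6, Calder 5, Norham 2, Pendle 6, Glenholt 2, Ostley 1, Dunmore 3, Ivins 7.
Exactly 3: Dunmore — 1 club.

1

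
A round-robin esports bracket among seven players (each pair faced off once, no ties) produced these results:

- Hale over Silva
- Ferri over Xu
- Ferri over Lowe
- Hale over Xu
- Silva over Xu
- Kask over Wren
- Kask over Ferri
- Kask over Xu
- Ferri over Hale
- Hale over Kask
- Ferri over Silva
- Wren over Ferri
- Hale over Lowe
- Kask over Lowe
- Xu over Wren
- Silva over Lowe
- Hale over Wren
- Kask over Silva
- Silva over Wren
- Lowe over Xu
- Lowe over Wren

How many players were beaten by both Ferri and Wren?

0

Ferri beat: Hale, Lowe, Xu, Silva.
Wren beat: Ferri.
No one was beaten by both.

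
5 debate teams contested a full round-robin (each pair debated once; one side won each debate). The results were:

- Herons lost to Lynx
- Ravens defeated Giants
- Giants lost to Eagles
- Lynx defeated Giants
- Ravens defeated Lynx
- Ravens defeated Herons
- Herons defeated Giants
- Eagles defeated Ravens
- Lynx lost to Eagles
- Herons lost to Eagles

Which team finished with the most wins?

Eagles

Win totals: Eagles 4, Lynx 2, Giants 0, Herons 1, Ravens 3.
Eagles leads with 4 wins (next highest: 3).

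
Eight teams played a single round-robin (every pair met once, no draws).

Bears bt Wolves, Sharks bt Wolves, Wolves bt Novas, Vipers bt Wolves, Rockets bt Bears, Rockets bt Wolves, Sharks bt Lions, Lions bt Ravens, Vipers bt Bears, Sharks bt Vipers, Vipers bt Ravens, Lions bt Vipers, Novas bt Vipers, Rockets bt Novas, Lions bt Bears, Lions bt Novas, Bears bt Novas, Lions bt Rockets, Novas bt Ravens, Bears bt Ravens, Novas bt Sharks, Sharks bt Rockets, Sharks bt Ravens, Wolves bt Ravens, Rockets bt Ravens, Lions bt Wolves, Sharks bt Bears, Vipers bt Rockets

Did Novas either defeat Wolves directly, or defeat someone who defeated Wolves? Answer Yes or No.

Yes

Novas did not beat Wolves directly.
Novas beat Sharks, Vipers, Ravens. Of those, Sharks beat Wolves.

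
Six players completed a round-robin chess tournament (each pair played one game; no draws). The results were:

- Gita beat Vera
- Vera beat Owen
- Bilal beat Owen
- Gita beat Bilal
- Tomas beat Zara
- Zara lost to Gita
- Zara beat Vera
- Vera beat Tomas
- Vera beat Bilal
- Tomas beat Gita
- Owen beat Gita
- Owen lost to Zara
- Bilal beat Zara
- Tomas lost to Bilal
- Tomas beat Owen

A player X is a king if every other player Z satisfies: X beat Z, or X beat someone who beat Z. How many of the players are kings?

Tomas reaches everyone (king).
Zara reaches everyone (king).
Owen cannot reach Tomas in two steps.
Bilal reaches everyone (king).
Gita reaches everyone (king).
Vera reaches everyone (king).
Kings: Tomas, Zara, Bilal, Gita, Vera — 5.

5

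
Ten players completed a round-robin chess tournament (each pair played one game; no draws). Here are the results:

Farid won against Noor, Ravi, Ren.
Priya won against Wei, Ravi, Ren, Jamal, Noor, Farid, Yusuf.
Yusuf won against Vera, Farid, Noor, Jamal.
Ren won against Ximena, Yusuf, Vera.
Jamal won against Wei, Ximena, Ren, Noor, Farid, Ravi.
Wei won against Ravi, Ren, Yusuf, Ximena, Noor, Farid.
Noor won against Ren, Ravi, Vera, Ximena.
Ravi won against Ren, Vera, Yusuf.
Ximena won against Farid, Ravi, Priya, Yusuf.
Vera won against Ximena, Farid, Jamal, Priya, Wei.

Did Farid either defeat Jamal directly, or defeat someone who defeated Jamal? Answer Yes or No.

No

Farid did not beat Jamal directly.
Farid beat Ravi, Noor, Ren, but each of them lost to Jamal. No two-step path.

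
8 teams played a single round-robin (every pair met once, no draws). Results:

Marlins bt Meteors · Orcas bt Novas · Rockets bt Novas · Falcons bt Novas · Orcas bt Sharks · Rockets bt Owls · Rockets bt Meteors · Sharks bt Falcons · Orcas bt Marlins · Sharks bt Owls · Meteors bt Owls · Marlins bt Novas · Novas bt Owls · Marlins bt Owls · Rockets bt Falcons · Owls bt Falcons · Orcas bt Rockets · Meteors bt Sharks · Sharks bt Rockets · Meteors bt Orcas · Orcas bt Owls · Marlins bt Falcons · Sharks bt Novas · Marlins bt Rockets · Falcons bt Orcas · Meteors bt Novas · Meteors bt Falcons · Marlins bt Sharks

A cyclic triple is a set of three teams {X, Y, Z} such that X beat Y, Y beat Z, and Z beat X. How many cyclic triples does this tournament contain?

8

Win totals: Orcas 5, Falcons 2, Meteors 5, Novas 1, Owls 1, Rockets 4, Marlins 6, Sharks 4.
A team with w wins dominates both others in C(w,2) triples; summing gives 10 + 1 + 10 + 0 + 0 + 6 + 15 + 6 = 48 transitive triples.
Total triples C(8,3) = 56, so cyclic triples = 56 − 48 = 8.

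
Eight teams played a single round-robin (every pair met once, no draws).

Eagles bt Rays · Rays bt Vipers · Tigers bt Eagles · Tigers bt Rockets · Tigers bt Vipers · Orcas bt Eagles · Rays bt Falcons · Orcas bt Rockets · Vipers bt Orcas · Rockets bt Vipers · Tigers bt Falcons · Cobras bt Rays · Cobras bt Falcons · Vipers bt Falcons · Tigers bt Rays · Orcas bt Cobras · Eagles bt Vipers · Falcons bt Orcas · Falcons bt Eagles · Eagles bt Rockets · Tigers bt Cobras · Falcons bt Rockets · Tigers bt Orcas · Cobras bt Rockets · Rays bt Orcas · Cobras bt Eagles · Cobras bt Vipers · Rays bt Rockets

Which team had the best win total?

Win totals: Rockets 1, Vipers 2, Eagles 3, Falcons 3, Cobras 5, Rays 4, Orcas 3, Tigers 7.
Tigers leads with 7 wins (next highest: 5).

Tigers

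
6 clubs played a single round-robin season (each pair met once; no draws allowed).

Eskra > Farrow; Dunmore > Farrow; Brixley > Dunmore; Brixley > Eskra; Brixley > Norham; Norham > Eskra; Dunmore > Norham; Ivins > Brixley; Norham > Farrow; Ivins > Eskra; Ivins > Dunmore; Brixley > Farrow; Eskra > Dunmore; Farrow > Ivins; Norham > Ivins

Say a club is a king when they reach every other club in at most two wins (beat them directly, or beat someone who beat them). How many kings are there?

3

Dunmore cannot reach Brixley in two steps.
Farrow cannot reach Norham in two steps.
Norham reaches everyone (king).
Eskra cannot reach Brixley in two steps.
Brixley reaches everyone (king).
Ivins reaches everyone (king).
Kings: Norham, Brixley, Ivins — 3.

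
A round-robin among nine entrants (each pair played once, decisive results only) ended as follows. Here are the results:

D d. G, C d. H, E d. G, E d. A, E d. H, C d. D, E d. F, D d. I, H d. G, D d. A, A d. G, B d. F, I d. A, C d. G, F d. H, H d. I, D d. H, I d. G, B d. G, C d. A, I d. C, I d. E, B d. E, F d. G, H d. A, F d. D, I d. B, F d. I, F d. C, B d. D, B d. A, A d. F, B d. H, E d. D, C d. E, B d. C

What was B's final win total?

B's results: beat A, C, D, E, F, G, H; lost to I.
That is 7 wins.

7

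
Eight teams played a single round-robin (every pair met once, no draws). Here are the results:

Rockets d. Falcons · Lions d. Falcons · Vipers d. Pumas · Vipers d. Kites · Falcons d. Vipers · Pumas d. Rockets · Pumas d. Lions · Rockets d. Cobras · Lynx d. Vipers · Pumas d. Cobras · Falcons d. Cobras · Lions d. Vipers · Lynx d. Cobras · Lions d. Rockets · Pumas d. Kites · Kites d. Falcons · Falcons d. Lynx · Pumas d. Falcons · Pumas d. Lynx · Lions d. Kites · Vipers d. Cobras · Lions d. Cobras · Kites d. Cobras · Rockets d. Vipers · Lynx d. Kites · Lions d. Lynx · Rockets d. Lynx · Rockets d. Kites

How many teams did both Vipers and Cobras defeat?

Vipers beat: Kites, Pumas, Cobras.
Cobras beat: no one.
No one was beaten by both.

0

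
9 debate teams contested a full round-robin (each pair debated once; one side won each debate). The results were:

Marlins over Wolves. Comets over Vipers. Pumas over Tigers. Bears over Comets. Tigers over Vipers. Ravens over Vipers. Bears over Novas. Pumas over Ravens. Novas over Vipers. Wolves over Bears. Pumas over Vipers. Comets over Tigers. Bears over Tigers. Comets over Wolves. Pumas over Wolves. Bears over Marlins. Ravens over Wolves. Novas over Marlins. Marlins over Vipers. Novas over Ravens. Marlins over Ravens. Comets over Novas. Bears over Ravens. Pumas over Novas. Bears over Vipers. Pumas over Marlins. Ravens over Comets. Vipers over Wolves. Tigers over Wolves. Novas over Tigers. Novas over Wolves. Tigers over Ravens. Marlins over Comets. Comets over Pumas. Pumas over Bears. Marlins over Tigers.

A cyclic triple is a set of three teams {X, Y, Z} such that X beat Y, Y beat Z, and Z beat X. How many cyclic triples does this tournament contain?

Win totals: Bears 6, Ravens 3, Pumas 7, Vipers 1, Wolves 1, Novas 5, Tigers 3, Comets 5, Marlins 5.
A team with w wins dominates both others in C(w,2) triples; summing gives 15 + 3 + 21 + 0 + 0 + 10 + 3 + 10 + 10 = 72 transitive triples.
Total triples C(9,3) = 84, so cyclic triples = 84 − 72 = 12.

12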